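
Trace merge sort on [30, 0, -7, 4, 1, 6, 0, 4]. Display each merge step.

Divide and conquer:
  Merge [30] + [0] -> [0, 30]
  Merge [-7] + [4] -> [-7, 4]
  Merge [0, 30] + [-7, 4] -> [-7, 0, 4, 30]
  Merge [1] + [6] -> [1, 6]
  Merge [0] + [4] -> [0, 4]
  Merge [1, 6] + [0, 4] -> [0, 1, 4, 6]
  Merge [-7, 0, 4, 30] + [0, 1, 4, 6] -> [-7, 0, 0, 1, 4, 4, 6, 30]


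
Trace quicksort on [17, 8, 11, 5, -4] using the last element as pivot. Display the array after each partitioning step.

Partition 1: pivot=-4 at index 0 -> [-4, 8, 11, 5, 17]
Partition 2: pivot=17 at index 4 -> [-4, 8, 11, 5, 17]
Partition 3: pivot=5 at index 1 -> [-4, 5, 11, 8, 17]
Partition 4: pivot=8 at index 2 -> [-4, 5, 8, 11, 17]


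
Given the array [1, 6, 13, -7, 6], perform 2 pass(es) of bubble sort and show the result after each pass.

After pass 1: [1, 6, -7, 6, 13] (2 swaps)
After pass 2: [1, -7, 6, 6, 13] (1 swaps)
Total swaps: 3


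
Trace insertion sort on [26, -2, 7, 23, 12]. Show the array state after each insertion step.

First element 26 is already 'sorted'
Insert -2: shifted 1 elements -> [-2, 26, 7, 23, 12]
Insert 7: shifted 1 elements -> [-2, 7, 26, 23, 12]
Insert 23: shifted 1 elements -> [-2, 7, 23, 26, 12]
Insert 12: shifted 2 elements -> [-2, 7, 12, 23, 26]


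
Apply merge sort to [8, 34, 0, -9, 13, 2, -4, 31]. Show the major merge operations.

Divide and conquer:
  Merge [8] + [34] -> [8, 34]
  Merge [0] + [-9] -> [-9, 0]
  Merge [8, 34] + [-9, 0] -> [-9, 0, 8, 34]
  Merge [13] + [2] -> [2, 13]
  Merge [-4] + [31] -> [-4, 31]
  Merge [2, 13] + [-4, 31] -> [-4, 2, 13, 31]
  Merge [-9, 0, 8, 34] + [-4, 2, 13, 31] -> [-9, -4, 0, 2, 8, 13, 31, 34]


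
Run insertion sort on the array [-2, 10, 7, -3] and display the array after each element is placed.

First element -2 is already 'sorted'
Insert 10: shifted 0 elements -> [-2, 10, 7, -3]
Insert 7: shifted 1 elements -> [-2, 7, 10, -3]
Insert -3: shifted 3 elements -> [-3, -2, 7, 10]


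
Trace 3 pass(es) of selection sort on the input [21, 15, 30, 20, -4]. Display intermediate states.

Pass 1: Select minimum -4 at index 4, swap -> [-4, 15, 30, 20, 21]
Pass 2: Select minimum 15 at index 1, swap -> [-4, 15, 30, 20, 21]
Pass 3: Select minimum 20 at index 3, swap -> [-4, 15, 20, 30, 21]


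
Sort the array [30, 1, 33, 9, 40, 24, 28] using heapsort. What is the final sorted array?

Build heap: [40, 30, 33, 9, 1, 24, 28]
Extract 40: [33, 30, 28, 9, 1, 24, 40]
Extract 33: [30, 24, 28, 9, 1, 33, 40]
Extract 30: [28, 24, 1, 9, 30, 33, 40]
Extract 28: [24, 9, 1, 28, 30, 33, 40]
Extract 24: [9, 1, 24, 28, 30, 33, 40]
Extract 9: [1, 9, 24, 28, 30, 33, 40]


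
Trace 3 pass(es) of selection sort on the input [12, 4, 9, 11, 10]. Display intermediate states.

Pass 1: Select minimum 4 at index 1, swap -> [4, 12, 9, 11, 10]
Pass 2: Select minimum 9 at index 2, swap -> [4, 9, 12, 11, 10]
Pass 3: Select minimum 10 at index 4, swap -> [4, 9, 10, 11, 12]


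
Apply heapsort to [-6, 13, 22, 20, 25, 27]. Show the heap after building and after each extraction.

Build heap: [27, 25, 22, 20, 13, -6]
Extract 27: [25, 20, 22, -6, 13, 27]
Extract 25: [22, 20, 13, -6, 25, 27]
Extract 22: [20, -6, 13, 22, 25, 27]
Extract 20: [13, -6, 20, 22, 25, 27]
Extract 13: [-6, 13, 20, 22, 25, 27]


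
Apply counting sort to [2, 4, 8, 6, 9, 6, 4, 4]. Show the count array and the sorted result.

Count array: [0, 0, 1, 0, 3, 0, 2, 0, 1, 1]
(count[i] = number of elements equal to i)
Cumulative count: [0, 0, 1, 1, 4, 4, 6, 6, 7, 8]
Sorted: [2, 4, 4, 4, 6, 6, 8, 9]


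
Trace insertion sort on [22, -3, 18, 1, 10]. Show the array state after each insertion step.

First element 22 is already 'sorted'
Insert -3: shifted 1 elements -> [-3, 22, 18, 1, 10]
Insert 18: shifted 1 elements -> [-3, 18, 22, 1, 10]
Insert 1: shifted 2 elements -> [-3, 1, 18, 22, 10]
Insert 10: shifted 2 elements -> [-3, 1, 10, 18, 22]


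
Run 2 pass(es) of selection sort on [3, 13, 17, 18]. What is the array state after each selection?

Pass 1: Select minimum 3 at index 0, swap -> [3, 13, 17, 18]
Pass 2: Select minimum 13 at index 1, swap -> [3, 13, 17, 18]


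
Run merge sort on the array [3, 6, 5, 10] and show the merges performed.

Divide and conquer:
  Merge [3] + [6] -> [3, 6]
  Merge [5] + [10] -> [5, 10]
  Merge [3, 6] + [5, 10] -> [3, 5, 6, 10]


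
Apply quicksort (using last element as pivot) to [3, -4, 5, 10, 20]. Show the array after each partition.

Partition 1: pivot=20 at index 4 -> [3, -4, 5, 10, 20]
Partition 2: pivot=10 at index 3 -> [3, -4, 5, 10, 20]
Partition 3: pivot=5 at index 2 -> [3, -4, 5, 10, 20]
Partition 4: pivot=-4 at index 0 -> [-4, 3, 5, 10, 20]


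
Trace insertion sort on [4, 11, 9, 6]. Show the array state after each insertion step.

First element 4 is already 'sorted'
Insert 11: shifted 0 elements -> [4, 11, 9, 6]
Insert 9: shifted 1 elements -> [4, 9, 11, 6]
Insert 6: shifted 2 elements -> [4, 6, 9, 11]


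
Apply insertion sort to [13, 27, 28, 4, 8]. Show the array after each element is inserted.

First element 13 is already 'sorted'
Insert 27: shifted 0 elements -> [13, 27, 28, 4, 8]
Insert 28: shifted 0 elements -> [13, 27, 28, 4, 8]
Insert 4: shifted 3 elements -> [4, 13, 27, 28, 8]
Insert 8: shifted 3 elements -> [4, 8, 13, 27, 28]


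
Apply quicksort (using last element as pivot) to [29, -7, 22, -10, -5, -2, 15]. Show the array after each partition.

Partition 1: pivot=15 at index 4 -> [-7, -10, -5, -2, 15, 29, 22]
Partition 2: pivot=-2 at index 3 -> [-7, -10, -5, -2, 15, 29, 22]
Partition 3: pivot=-5 at index 2 -> [-7, -10, -5, -2, 15, 29, 22]
Partition 4: pivot=-10 at index 0 -> [-10, -7, -5, -2, 15, 29, 22]
Partition 5: pivot=22 at index 5 -> [-10, -7, -5, -2, 15, 22, 29]


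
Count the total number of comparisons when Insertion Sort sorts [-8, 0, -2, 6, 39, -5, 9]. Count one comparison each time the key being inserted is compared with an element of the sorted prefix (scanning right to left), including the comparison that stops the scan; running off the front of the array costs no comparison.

Insert 0: -8 <= 0 (stop) = 1 comparison(s) -> [-8, 0, -2, 6, 39, -5, 9]
Insert -2: 0 > -2 (shift), -8 <= -2 (stop) = 2 comparison(s) -> [-8, -2, 0, 6, 39, -5, 9]
Insert 6: 0 <= 6 (stop) = 1 comparison(s) -> [-8, -2, 0, 6, 39, -5, 9]
Insert 39: 6 <= 39 (stop) = 1 comparison(s) -> [-8, -2, 0, 6, 39, -5, 9]
Insert -5: 39 > -5 (shift), 6 > -5 (shift), 0 > -5 (shift), -2 > -5 (shift), -8 <= -5 (stop) = 5 comparison(s) -> [-8, -5, -2, 0, 6, 39, 9]
Insert 9: 39 > 9 (shift), 6 <= 9 (stop) = 2 comparison(s) -> [-8, -5, -2, 0, 6, 9, 39]
Total comparisons: 1 + 2 + 1 + 1 + 5 + 2 = 12


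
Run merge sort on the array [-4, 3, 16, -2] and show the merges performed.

Divide and conquer:
  Merge [-4] + [3] -> [-4, 3]
  Merge [16] + [-2] -> [-2, 16]
  Merge [-4, 3] + [-2, 16] -> [-4, -2, 3, 16]


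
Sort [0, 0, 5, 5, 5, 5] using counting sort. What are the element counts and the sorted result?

Count array: [2, 0, 0, 0, 0, 4]
(count[i] = number of elements equal to i)
Cumulative count: [2, 2, 2, 2, 2, 6]
Sorted: [0, 0, 5, 5, 5, 5]


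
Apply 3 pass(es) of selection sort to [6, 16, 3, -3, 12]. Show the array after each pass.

Pass 1: Select minimum -3 at index 3, swap -> [-3, 16, 3, 6, 12]
Pass 2: Select minimum 3 at index 2, swap -> [-3, 3, 16, 6, 12]
Pass 3: Select minimum 6 at index 3, swap -> [-3, 3, 6, 16, 12]


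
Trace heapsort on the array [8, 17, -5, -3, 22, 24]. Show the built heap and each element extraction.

Build heap: [24, 22, 8, -3, 17, -5]
Extract 24: [22, 17, 8, -3, -5, 24]
Extract 22: [17, -3, 8, -5, 22, 24]
Extract 17: [8, -3, -5, 17, 22, 24]
Extract 8: [-3, -5, 8, 17, 22, 24]
Extract -3: [-5, -3, 8, 17, 22, 24]


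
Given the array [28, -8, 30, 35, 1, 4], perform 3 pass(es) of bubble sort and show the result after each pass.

After pass 1: [-8, 28, 30, 1, 4, 35] (3 swaps)
After pass 2: [-8, 28, 1, 4, 30, 35] (2 swaps)
After pass 3: [-8, 1, 4, 28, 30, 35] (2 swaps)
Total swaps: 7


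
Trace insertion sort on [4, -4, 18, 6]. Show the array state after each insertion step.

First element 4 is already 'sorted'
Insert -4: shifted 1 elements -> [-4, 4, 18, 6]
Insert 18: shifted 0 elements -> [-4, 4, 18, 6]
Insert 6: shifted 1 elements -> [-4, 4, 6, 18]


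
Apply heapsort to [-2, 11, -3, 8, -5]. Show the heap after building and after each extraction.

Build heap: [11, 8, -3, -2, -5]
Extract 11: [8, -2, -3, -5, 11]
Extract 8: [-2, -5, -3, 8, 11]
Extract -2: [-3, -5, -2, 8, 11]
Extract -3: [-5, -3, -2, 8, 11]


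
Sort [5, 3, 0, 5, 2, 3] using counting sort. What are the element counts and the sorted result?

Count array: [1, 0, 1, 2, 0, 2]
(count[i] = number of elements equal to i)
Cumulative count: [1, 1, 2, 4, 4, 6]
Sorted: [0, 2, 3, 3, 5, 5]


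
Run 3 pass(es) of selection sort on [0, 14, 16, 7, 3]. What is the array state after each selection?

Pass 1: Select minimum 0 at index 0, swap -> [0, 14, 16, 7, 3]
Pass 2: Select minimum 3 at index 4, swap -> [0, 3, 16, 7, 14]
Pass 3: Select minimum 7 at index 3, swap -> [0, 3, 7, 16, 14]


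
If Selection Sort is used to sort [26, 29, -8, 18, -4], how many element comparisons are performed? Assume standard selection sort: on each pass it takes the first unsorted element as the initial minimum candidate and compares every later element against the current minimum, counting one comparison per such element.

Pass 1: scan indices 1..4 for the minimum = 4 comparison(s); min is -8, place at index 0 -> [-8, 29, 26, 18, -4]
Pass 2: scan indices 2..4 for the minimum = 3 comparison(s); min is -4, place at index 1 -> [-8, -4, 26, 18, 29]
Pass 3: scan indices 3..4 for the minimum = 2 comparison(s); min is 18, place at index 2 -> [-8, -4, 18, 26, 29]
Pass 4: scan indices 4..4 for the minimum = 1 comparison(s); min is 26, place at index 3 -> [-8, -4, 18, 26, 29]
Selection sort always scans the whole unsorted suffix, so the count is (n-1) + (n-2) + ... + 1 = n(n-1)/2 = 5*4/2 = 10 regardless of the input order.
Total comparisons: 4 + 3 + 2 + 1 = 10


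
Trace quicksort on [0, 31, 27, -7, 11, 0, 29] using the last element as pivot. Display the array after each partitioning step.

Partition 1: pivot=29 at index 5 -> [0, 27, -7, 11, 0, 29, 31]
Partition 2: pivot=0 at index 2 -> [0, -7, 0, 11, 27, 29, 31]
Partition 3: pivot=-7 at index 0 -> [-7, 0, 0, 11, 27, 29, 31]
Partition 4: pivot=27 at index 4 -> [-7, 0, 0, 11, 27, 29, 31]


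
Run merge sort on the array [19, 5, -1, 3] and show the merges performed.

Divide and conquer:
  Merge [19] + [5] -> [5, 19]
  Merge [-1] + [3] -> [-1, 3]
  Merge [5, 19] + [-1, 3] -> [-1, 3, 5, 19]


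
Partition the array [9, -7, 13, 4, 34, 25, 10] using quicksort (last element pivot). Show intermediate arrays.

Partition 1: pivot=10 at index 3 -> [9, -7, 4, 10, 34, 25, 13]
Partition 2: pivot=4 at index 1 -> [-7, 4, 9, 10, 34, 25, 13]
Partition 3: pivot=13 at index 4 -> [-7, 4, 9, 10, 13, 25, 34]
Partition 4: pivot=34 at index 6 -> [-7, 4, 9, 10, 13, 25, 34]


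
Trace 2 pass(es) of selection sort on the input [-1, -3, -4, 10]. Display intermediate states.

Pass 1: Select minimum -4 at index 2, swap -> [-4, -3, -1, 10]
Pass 2: Select minimum -3 at index 1, swap -> [-4, -3, -1, 10]


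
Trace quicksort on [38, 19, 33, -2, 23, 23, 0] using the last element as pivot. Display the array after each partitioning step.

Partition 1: pivot=0 at index 1 -> [-2, 0, 33, 38, 23, 23, 19]
Partition 2: pivot=19 at index 2 -> [-2, 0, 19, 38, 23, 23, 33]
Partition 3: pivot=33 at index 5 -> [-2, 0, 19, 23, 23, 33, 38]
Partition 4: pivot=23 at index 4 -> [-2, 0, 19, 23, 23, 33, 38]


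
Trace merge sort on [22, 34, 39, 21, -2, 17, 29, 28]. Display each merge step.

Divide and conquer:
  Merge [22] + [34] -> [22, 34]
  Merge [39] + [21] -> [21, 39]
  Merge [22, 34] + [21, 39] -> [21, 22, 34, 39]
  Merge [-2] + [17] -> [-2, 17]
  Merge [29] + [28] -> [28, 29]
  Merge [-2, 17] + [28, 29] -> [-2, 17, 28, 29]
  Merge [21, 22, 34, 39] + [-2, 17, 28, 29] -> [-2, 17, 21, 22, 28, 29, 34, 39]


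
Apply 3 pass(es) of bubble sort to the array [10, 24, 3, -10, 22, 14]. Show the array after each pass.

After pass 1: [10, 3, -10, 22, 14, 24] (4 swaps)
After pass 2: [3, -10, 10, 14, 22, 24] (3 swaps)
After pass 3: [-10, 3, 10, 14, 22, 24] (1 swaps)
Total swaps: 8


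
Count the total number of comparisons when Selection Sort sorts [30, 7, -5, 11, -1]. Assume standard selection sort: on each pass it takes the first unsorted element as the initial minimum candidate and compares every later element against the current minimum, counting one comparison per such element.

Pass 1: scan indices 1..4 for the minimum = 4 comparison(s); min is -5, place at index 0 -> [-5, 7, 30, 11, -1]
Pass 2: scan indices 2..4 for the minimum = 3 comparison(s); min is -1, place at index 1 -> [-5, -1, 30, 11, 7]
Pass 3: scan indices 3..4 for the minimum = 2 comparison(s); min is 7, place at index 2 -> [-5, -1, 7, 11, 30]
Pass 4: scan indices 4..4 for the minimum = 1 comparison(s); min is 11, place at index 3 -> [-5, -1, 7, 11, 30]
Selection sort always scans the whole unsorted suffix, so the count is (n-1) + (n-2) + ... + 1 = n(n-1)/2 = 5*4/2 = 10 regardless of the input order.
Total comparisons: 4 + 3 + 2 + 1 = 10


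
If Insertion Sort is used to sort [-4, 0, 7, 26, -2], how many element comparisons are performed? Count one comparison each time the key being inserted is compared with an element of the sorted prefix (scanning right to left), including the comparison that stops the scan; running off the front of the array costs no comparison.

Insert 0: -4 <= 0 (stop) = 1 comparison(s) -> [-4, 0, 7, 26, -2]
Insert 7: 0 <= 7 (stop) = 1 comparison(s) -> [-4, 0, 7, 26, -2]
Insert 26: 7 <= 26 (stop) = 1 comparison(s) -> [-4, 0, 7, 26, -2]
Insert -2: 26 > -2 (shift), 7 > -2 (shift), 0 > -2 (shift), -4 <= -2 (stop) = 4 comparison(s) -> [-4, -2, 0, 7, 26]
Total comparisons: 1 + 1 + 1 + 4 = 7


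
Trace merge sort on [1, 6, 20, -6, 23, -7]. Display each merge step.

Divide and conquer:
  Merge [6] + [20] -> [6, 20]
  Merge [1] + [6, 20] -> [1, 6, 20]
  Merge [23] + [-7] -> [-7, 23]
  Merge [-6] + [-7, 23] -> [-7, -6, 23]
  Merge [1, 6, 20] + [-7, -6, 23] -> [-7, -6, 1, 6, 20, 23]


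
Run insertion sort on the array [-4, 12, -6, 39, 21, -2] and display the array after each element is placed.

First element -4 is already 'sorted'
Insert 12: shifted 0 elements -> [-4, 12, -6, 39, 21, -2]
Insert -6: shifted 2 elements -> [-6, -4, 12, 39, 21, -2]
Insert 39: shifted 0 elements -> [-6, -4, 12, 39, 21, -2]
Insert 21: shifted 1 elements -> [-6, -4, 12, 21, 39, -2]
Insert -2: shifted 3 elements -> [-6, -4, -2, 12, 21, 39]


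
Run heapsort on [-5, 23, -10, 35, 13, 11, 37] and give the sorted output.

Build heap: [37, 35, 11, 23, 13, -5, -10]
Extract 37: [35, 23, 11, -10, 13, -5, 37]
Extract 35: [23, 13, 11, -10, -5, 35, 37]
Extract 23: [13, -5, 11, -10, 23, 35, 37]
Extract 13: [11, -5, -10, 13, 23, 35, 37]
Extract 11: [-5, -10, 11, 13, 23, 35, 37]
Extract -5: [-10, -5, 11, 13, 23, 35, 37]


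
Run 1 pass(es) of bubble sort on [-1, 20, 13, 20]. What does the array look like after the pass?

After pass 1: [-1, 13, 20, 20] (1 swaps)
Total swaps: 1


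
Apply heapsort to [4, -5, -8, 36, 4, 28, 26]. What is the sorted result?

Build heap: [36, 4, 28, -5, 4, -8, 26]
Extract 36: [28, 4, 26, -5, 4, -8, 36]
Extract 28: [26, 4, -8, -5, 4, 28, 36]
Extract 26: [4, 4, -8, -5, 26, 28, 36]
Extract 4: [4, -5, -8, 4, 26, 28, 36]
Extract 4: [-5, -8, 4, 4, 26, 28, 36]
Extract -5: [-8, -5, 4, 4, 26, 28, 36]


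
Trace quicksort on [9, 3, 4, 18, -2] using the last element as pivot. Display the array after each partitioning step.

Partition 1: pivot=-2 at index 0 -> [-2, 3, 4, 18, 9]
Partition 2: pivot=9 at index 3 -> [-2, 3, 4, 9, 18]
Partition 3: pivot=4 at index 2 -> [-2, 3, 4, 9, 18]


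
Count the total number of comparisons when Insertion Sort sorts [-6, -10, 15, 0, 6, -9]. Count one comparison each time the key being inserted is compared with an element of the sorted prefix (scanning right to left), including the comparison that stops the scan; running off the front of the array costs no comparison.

Insert -10: -6 > -10 (shift), reached front = 1 comparison(s) -> [-10, -6, 15, 0, 6, -9]
Insert 15: -6 <= 15 (stop) = 1 comparison(s) -> [-10, -6, 15, 0, 6, -9]
Insert 0: 15 > 0 (shift), -6 <= 0 (stop) = 2 comparison(s) -> [-10, -6, 0, 15, 6, -9]
Insert 6: 15 > 6 (shift), 0 <= 6 (stop) = 2 comparison(s) -> [-10, -6, 0, 6, 15, -9]
Insert -9: 15 > -9 (shift), 6 > -9 (shift), 0 > -9 (shift), -6 > -9 (shift), -10 <= -9 (stop) = 5 comparison(s) -> [-10, -9, -6, 0, 6, 15]
Total comparisons: 1 + 1 + 2 + 2 + 5 = 11


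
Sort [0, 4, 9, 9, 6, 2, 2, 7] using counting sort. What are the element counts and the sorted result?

Count array: [1, 0, 2, 0, 1, 0, 1, 1, 0, 2]
(count[i] = number of elements equal to i)
Cumulative count: [1, 1, 3, 3, 4, 4, 5, 6, 6, 8]
Sorted: [0, 2, 2, 4, 6, 7, 9, 9]


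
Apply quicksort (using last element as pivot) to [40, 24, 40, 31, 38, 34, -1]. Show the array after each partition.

Partition 1: pivot=-1 at index 0 -> [-1, 24, 40, 31, 38, 34, 40]
Partition 2: pivot=40 at index 6 -> [-1, 24, 40, 31, 38, 34, 40]
Partition 3: pivot=34 at index 3 -> [-1, 24, 31, 34, 38, 40, 40]
Partition 4: pivot=31 at index 2 -> [-1, 24, 31, 34, 38, 40, 40]
Partition 5: pivot=40 at index 5 -> [-1, 24, 31, 34, 38, 40, 40]


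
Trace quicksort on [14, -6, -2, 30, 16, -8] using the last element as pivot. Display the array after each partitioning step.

Partition 1: pivot=-8 at index 0 -> [-8, -6, -2, 30, 16, 14]
Partition 2: pivot=14 at index 3 -> [-8, -6, -2, 14, 16, 30]
Partition 3: pivot=-2 at index 2 -> [-8, -6, -2, 14, 16, 30]
Partition 4: pivot=30 at index 5 -> [-8, -6, -2, 14, 16, 30]


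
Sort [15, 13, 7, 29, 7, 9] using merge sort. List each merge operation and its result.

Divide and conquer:
  Merge [13] + [7] -> [7, 13]
  Merge [15] + [7, 13] -> [7, 13, 15]
  Merge [7] + [9] -> [7, 9]
  Merge [29] + [7, 9] -> [7, 9, 29]
  Merge [7, 13, 15] + [7, 9, 29] -> [7, 7, 9, 13, 15, 29]


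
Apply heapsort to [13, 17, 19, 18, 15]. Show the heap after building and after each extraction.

Build heap: [19, 18, 13, 17, 15]
Extract 19: [18, 17, 13, 15, 19]
Extract 18: [17, 15, 13, 18, 19]
Extract 17: [15, 13, 17, 18, 19]
Extract 15: [13, 15, 17, 18, 19]


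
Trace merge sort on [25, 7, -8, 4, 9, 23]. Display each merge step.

Divide and conquer:
  Merge [7] + [-8] -> [-8, 7]
  Merge [25] + [-8, 7] -> [-8, 7, 25]
  Merge [9] + [23] -> [9, 23]
  Merge [4] + [9, 23] -> [4, 9, 23]
  Merge [-8, 7, 25] + [4, 9, 23] -> [-8, 4, 7, 9, 23, 25]


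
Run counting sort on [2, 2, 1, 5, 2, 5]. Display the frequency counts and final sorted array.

Count array: [0, 1, 3, 0, 0, 2]
(count[i] = number of elements equal to i)
Cumulative count: [0, 1, 4, 4, 4, 6]
Sorted: [1, 2, 2, 2, 5, 5]


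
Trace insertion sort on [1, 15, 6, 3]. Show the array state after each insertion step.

First element 1 is already 'sorted'
Insert 15: shifted 0 elements -> [1, 15, 6, 3]
Insert 6: shifted 1 elements -> [1, 6, 15, 3]
Insert 3: shifted 2 elements -> [1, 3, 6, 15]


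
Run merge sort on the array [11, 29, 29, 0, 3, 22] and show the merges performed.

Divide and conquer:
  Merge [29] + [29] -> [29, 29]
  Merge [11] + [29, 29] -> [11, 29, 29]
  Merge [3] + [22] -> [3, 22]
  Merge [0] + [3, 22] -> [0, 3, 22]
  Merge [11, 29, 29] + [0, 3, 22] -> [0, 3, 11, 22, 29, 29]


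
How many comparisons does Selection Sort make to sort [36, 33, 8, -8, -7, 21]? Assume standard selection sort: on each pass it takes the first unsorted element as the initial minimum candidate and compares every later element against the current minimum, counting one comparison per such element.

Pass 1: scan indices 1..5 for the minimum = 5 comparison(s); min is -8, place at index 0 -> [-8, 33, 8, 36, -7, 21]
Pass 2: scan indices 2..5 for the minimum = 4 comparison(s); min is -7, place at index 1 -> [-8, -7, 8, 36, 33, 21]
Pass 3: scan indices 3..5 for the minimum = 3 comparison(s); min is 8, place at index 2 -> [-8, -7, 8, 36, 33, 21]
Pass 4: scan indices 4..5 for the minimum = 2 comparison(s); min is 21, place at index 3 -> [-8, -7, 8, 21, 33, 36]
Pass 5: scan indices 5..5 for the minimum = 1 comparison(s); min is 33, place at index 4 -> [-8, -7, 8, 21, 33, 36]
Selection sort always scans the whole unsorted suffix, so the count is (n-1) + (n-2) + ... + 1 = n(n-1)/2 = 6*5/2 = 15 regardless of the input order.
Total comparisons: 5 + 4 + 3 + 2 + 1 = 15


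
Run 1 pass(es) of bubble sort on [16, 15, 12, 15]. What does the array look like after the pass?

After pass 1: [15, 12, 15, 16] (3 swaps)
Total swaps: 3


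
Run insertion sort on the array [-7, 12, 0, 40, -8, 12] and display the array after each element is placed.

First element -7 is already 'sorted'
Insert 12: shifted 0 elements -> [-7, 12, 0, 40, -8, 12]
Insert 0: shifted 1 elements -> [-7, 0, 12, 40, -8, 12]
Insert 40: shifted 0 elements -> [-7, 0, 12, 40, -8, 12]
Insert -8: shifted 4 elements -> [-8, -7, 0, 12, 40, 12]
Insert 12: shifted 1 elements -> [-8, -7, 0, 12, 12, 40]


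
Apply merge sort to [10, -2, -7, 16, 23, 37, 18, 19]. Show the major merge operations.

Divide and conquer:
  Merge [10] + [-2] -> [-2, 10]
  Merge [-7] + [16] -> [-7, 16]
  Merge [-2, 10] + [-7, 16] -> [-7, -2, 10, 16]
  Merge [23] + [37] -> [23, 37]
  Merge [18] + [19] -> [18, 19]
  Merge [23, 37] + [18, 19] -> [18, 19, 23, 37]
  Merge [-7, -2, 10, 16] + [18, 19, 23, 37] -> [-7, -2, 10, 16, 18, 19, 23, 37]


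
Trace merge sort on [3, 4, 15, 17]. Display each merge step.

Divide and conquer:
  Merge [3] + [4] -> [3, 4]
  Merge [15] + [17] -> [15, 17]
  Merge [3, 4] + [15, 17] -> [3, 4, 15, 17]


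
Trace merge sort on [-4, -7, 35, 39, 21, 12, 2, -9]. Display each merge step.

Divide and conquer:
  Merge [-4] + [-7] -> [-7, -4]
  Merge [35] + [39] -> [35, 39]
  Merge [-7, -4] + [35, 39] -> [-7, -4, 35, 39]
  Merge [21] + [12] -> [12, 21]
  Merge [2] + [-9] -> [-9, 2]
  Merge [12, 21] + [-9, 2] -> [-9, 2, 12, 21]
  Merge [-7, -4, 35, 39] + [-9, 2, 12, 21] -> [-9, -7, -4, 2, 12, 21, 35, 39]


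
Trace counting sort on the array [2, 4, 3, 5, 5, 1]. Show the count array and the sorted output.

Count array: [0, 1, 1, 1, 1, 2]
(count[i] = number of elements equal to i)
Cumulative count: [0, 1, 2, 3, 4, 6]
Sorted: [1, 2, 3, 4, 5, 5]


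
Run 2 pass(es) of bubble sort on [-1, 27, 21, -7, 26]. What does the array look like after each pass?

After pass 1: [-1, 21, -7, 26, 27] (3 swaps)
After pass 2: [-1, -7, 21, 26, 27] (1 swaps)
Total swaps: 4


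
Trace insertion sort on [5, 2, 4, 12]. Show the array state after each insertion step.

First element 5 is already 'sorted'
Insert 2: shifted 1 elements -> [2, 5, 4, 12]
Insert 4: shifted 1 elements -> [2, 4, 5, 12]
Insert 12: shifted 0 elements -> [2, 4, 5, 12]


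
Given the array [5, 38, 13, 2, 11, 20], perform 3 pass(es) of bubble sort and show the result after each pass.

After pass 1: [5, 13, 2, 11, 20, 38] (4 swaps)
After pass 2: [5, 2, 11, 13, 20, 38] (2 swaps)
After pass 3: [2, 5, 11, 13, 20, 38] (1 swaps)
Total swaps: 7


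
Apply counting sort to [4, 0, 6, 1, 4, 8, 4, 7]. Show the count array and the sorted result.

Count array: [1, 1, 0, 0, 3, 0, 1, 1, 1]
(count[i] = number of elements equal to i)
Cumulative count: [1, 2, 2, 2, 5, 5, 6, 7, 8]
Sorted: [0, 1, 4, 4, 4, 6, 7, 8]


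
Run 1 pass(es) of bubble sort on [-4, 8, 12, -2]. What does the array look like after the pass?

After pass 1: [-4, 8, -2, 12] (1 swaps)
Total swaps: 1


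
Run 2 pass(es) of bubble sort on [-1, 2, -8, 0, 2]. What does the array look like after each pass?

After pass 1: [-1, -8, 0, 2, 2] (2 swaps)
After pass 2: [-8, -1, 0, 2, 2] (1 swaps)
Total swaps: 3


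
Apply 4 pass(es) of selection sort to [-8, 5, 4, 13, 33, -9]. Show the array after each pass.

Pass 1: Select minimum -9 at index 5, swap -> [-9, 5, 4, 13, 33, -8]
Pass 2: Select minimum -8 at index 5, swap -> [-9, -8, 4, 13, 33, 5]
Pass 3: Select minimum 4 at index 2, swap -> [-9, -8, 4, 13, 33, 5]
Pass 4: Select minimum 5 at index 5, swap -> [-9, -8, 4, 5, 33, 13]


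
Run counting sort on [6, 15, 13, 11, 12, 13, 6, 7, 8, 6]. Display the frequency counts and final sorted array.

Count array: [0, 0, 0, 0, 0, 0, 3, 1, 1, 0, 0, 1, 1, 2, 0, 1]
(count[i] = number of elements equal to i)
Cumulative count: [0, 0, 0, 0, 0, 0, 3, 4, 5, 5, 5, 6, 7, 9, 9, 10]
Sorted: [6, 6, 6, 7, 8, 11, 12, 13, 13, 15]


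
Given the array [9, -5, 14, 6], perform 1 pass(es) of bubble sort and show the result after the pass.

After pass 1: [-5, 9, 6, 14] (2 swaps)
Total swaps: 2


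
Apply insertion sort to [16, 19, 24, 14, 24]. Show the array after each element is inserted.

First element 16 is already 'sorted'
Insert 19: shifted 0 elements -> [16, 19, 24, 14, 24]
Insert 24: shifted 0 elements -> [16, 19, 24, 14, 24]
Insert 14: shifted 3 elements -> [14, 16, 19, 24, 24]
Insert 24: shifted 0 elements -> [14, 16, 19, 24, 24]


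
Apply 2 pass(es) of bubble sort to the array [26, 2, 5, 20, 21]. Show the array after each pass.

After pass 1: [2, 5, 20, 21, 26] (4 swaps)
After pass 2: [2, 5, 20, 21, 26] (0 swaps)
Total swaps: 4


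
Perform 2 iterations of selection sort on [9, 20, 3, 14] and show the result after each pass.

Pass 1: Select minimum 3 at index 2, swap -> [3, 20, 9, 14]
Pass 2: Select minimum 9 at index 2, swap -> [3, 9, 20, 14]


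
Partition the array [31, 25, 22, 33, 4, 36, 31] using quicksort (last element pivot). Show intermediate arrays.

Partition 1: pivot=31 at index 4 -> [31, 25, 22, 4, 31, 36, 33]
Partition 2: pivot=4 at index 0 -> [4, 25, 22, 31, 31, 36, 33]
Partition 3: pivot=31 at index 3 -> [4, 25, 22, 31, 31, 36, 33]
Partition 4: pivot=22 at index 1 -> [4, 22, 25, 31, 31, 36, 33]
Partition 5: pivot=33 at index 5 -> [4, 22, 25, 31, 31, 33, 36]


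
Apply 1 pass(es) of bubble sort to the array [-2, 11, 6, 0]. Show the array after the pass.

After pass 1: [-2, 6, 0, 11] (2 swaps)
Total swaps: 2


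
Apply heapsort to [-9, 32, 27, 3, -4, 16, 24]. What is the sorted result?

Build heap: [32, 3, 27, -9, -4, 16, 24]
Extract 32: [27, 3, 24, -9, -4, 16, 32]
Extract 27: [24, 3, 16, -9, -4, 27, 32]
Extract 24: [16, 3, -4, -9, 24, 27, 32]
Extract 16: [3, -9, -4, 16, 24, 27, 32]
Extract 3: [-4, -9, 3, 16, 24, 27, 32]
Extract -4: [-9, -4, 3, 16, 24, 27, 32]


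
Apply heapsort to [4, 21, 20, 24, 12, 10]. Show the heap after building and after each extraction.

Build heap: [24, 21, 20, 4, 12, 10]
Extract 24: [21, 12, 20, 4, 10, 24]
Extract 21: [20, 12, 10, 4, 21, 24]
Extract 20: [12, 4, 10, 20, 21, 24]
Extract 12: [10, 4, 12, 20, 21, 24]
Extract 10: [4, 10, 12, 20, 21, 24]


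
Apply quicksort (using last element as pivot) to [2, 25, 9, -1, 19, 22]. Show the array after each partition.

Partition 1: pivot=22 at index 4 -> [2, 9, -1, 19, 22, 25]
Partition 2: pivot=19 at index 3 -> [2, 9, -1, 19, 22, 25]
Partition 3: pivot=-1 at index 0 -> [-1, 9, 2, 19, 22, 25]
Partition 4: pivot=2 at index 1 -> [-1, 2, 9, 19, 22, 25]


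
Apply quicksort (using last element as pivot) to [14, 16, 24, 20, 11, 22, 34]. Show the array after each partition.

Partition 1: pivot=34 at index 6 -> [14, 16, 24, 20, 11, 22, 34]
Partition 2: pivot=22 at index 4 -> [14, 16, 20, 11, 22, 24, 34]
Partition 3: pivot=11 at index 0 -> [11, 16, 20, 14, 22, 24, 34]
Partition 4: pivot=14 at index 1 -> [11, 14, 20, 16, 22, 24, 34]
Partition 5: pivot=16 at index 2 -> [11, 14, 16, 20, 22, 24, 34]


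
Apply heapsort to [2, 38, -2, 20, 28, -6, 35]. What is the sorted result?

Build heap: [38, 28, 35, 20, 2, -6, -2]
Extract 38: [35, 28, -2, 20, 2, -6, 38]
Extract 35: [28, 20, -2, -6, 2, 35, 38]
Extract 28: [20, 2, -2, -6, 28, 35, 38]
Extract 20: [2, -6, -2, 20, 28, 35, 38]
Extract 2: [-2, -6, 2, 20, 28, 35, 38]
Extract -2: [-6, -2, 2, 20, 28, 35, 38]


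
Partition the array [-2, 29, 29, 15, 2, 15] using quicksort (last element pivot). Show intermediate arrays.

Partition 1: pivot=15 at index 3 -> [-2, 15, 2, 15, 29, 29]
Partition 2: pivot=2 at index 1 -> [-2, 2, 15, 15, 29, 29]
Partition 3: pivot=29 at index 5 -> [-2, 2, 15, 15, 29, 29]


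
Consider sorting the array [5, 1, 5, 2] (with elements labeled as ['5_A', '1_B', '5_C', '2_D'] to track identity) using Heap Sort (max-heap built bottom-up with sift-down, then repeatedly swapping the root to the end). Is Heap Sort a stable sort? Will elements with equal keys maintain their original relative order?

Trace Heap Sort on the labeled array (the key is the number; the letter only tracks identity):
  Build max-heap: [5_A, 2_D, 5_C, 1_B]
  Swap root 5_A to index 3, re-heapify first 3 -> [5_C, 2_D, 1_B, 5_A]
  Swap root 5_C to index 2, re-heapify first 2 -> [2_D, 1_B, 5_C, 5_A]
  Swap root 2_D to index 1, re-heapify first 1 -> [1_B, 2_D, 5_C, 5_A]
Final order: [1_B, 2_D, 5_C, 5_A]
Equal keys:
  value 5: originally 5_A, 5_C; after sorting 5_C, 5_A -> order changed
Equal keys were reordered, so Heap Sort is not stable: heap construction and root-to-end swaps move elements without regard to the original order of equal keys. (One such input is enough; an unstable sort may happen to preserve order on other inputs, but it gives no guarantee.)
Answer: Not stable


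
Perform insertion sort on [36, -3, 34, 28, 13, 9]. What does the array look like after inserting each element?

First element 36 is already 'sorted'
Insert -3: shifted 1 elements -> [-3, 36, 34, 28, 13, 9]
Insert 34: shifted 1 elements -> [-3, 34, 36, 28, 13, 9]
Insert 28: shifted 2 elements -> [-3, 28, 34, 36, 13, 9]
Insert 13: shifted 3 elements -> [-3, 13, 28, 34, 36, 9]
Insert 9: shifted 4 elements -> [-3, 9, 13, 28, 34, 36]


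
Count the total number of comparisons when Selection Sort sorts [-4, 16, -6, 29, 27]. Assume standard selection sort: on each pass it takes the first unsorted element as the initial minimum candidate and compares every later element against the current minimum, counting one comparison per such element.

Pass 1: scan indices 1..4 for the minimum = 4 comparison(s); min is -6, place at index 0 -> [-6, 16, -4, 29, 27]
Pass 2: scan indices 2..4 for the minimum = 3 comparison(s); min is -4, place at index 1 -> [-6, -4, 16, 29, 27]
Pass 3: scan indices 3..4 for the minimum = 2 comparison(s); min is 16, place at index 2 -> [-6, -4, 16, 29, 27]
Pass 4: scan indices 4..4 for the minimum = 1 comparison(s); min is 27, place at index 3 -> [-6, -4, 16, 27, 29]
Selection sort always scans the whole unsorted suffix, so the count is (n-1) + (n-2) + ... + 1 = n(n-1)/2 = 5*4/2 = 10 regardless of the input order.
Total comparisons: 4 + 3 + 2 + 1 = 10


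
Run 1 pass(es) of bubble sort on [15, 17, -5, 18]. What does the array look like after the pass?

After pass 1: [15, -5, 17, 18] (1 swaps)
Total swaps: 1


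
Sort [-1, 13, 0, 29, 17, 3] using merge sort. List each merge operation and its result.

Divide and conquer:
  Merge [13] + [0] -> [0, 13]
  Merge [-1] + [0, 13] -> [-1, 0, 13]
  Merge [17] + [3] -> [3, 17]
  Merge [29] + [3, 17] -> [3, 17, 29]
  Merge [-1, 0, 13] + [3, 17, 29] -> [-1, 0, 3, 13, 17, 29]


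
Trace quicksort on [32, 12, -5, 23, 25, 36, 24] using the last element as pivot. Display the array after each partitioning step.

Partition 1: pivot=24 at index 3 -> [12, -5, 23, 24, 25, 36, 32]
Partition 2: pivot=23 at index 2 -> [12, -5, 23, 24, 25, 36, 32]
Partition 3: pivot=-5 at index 0 -> [-5, 12, 23, 24, 25, 36, 32]
Partition 4: pivot=32 at index 5 -> [-5, 12, 23, 24, 25, 32, 36]


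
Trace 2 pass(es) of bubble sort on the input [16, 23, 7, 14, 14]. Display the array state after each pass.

After pass 1: [16, 7, 14, 14, 23] (3 swaps)
After pass 2: [7, 14, 14, 16, 23] (3 swaps)
Total swaps: 6


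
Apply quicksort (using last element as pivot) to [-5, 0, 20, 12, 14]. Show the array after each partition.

Partition 1: pivot=14 at index 3 -> [-5, 0, 12, 14, 20]
Partition 2: pivot=12 at index 2 -> [-5, 0, 12, 14, 20]
Partition 3: pivot=0 at index 1 -> [-5, 0, 12, 14, 20]


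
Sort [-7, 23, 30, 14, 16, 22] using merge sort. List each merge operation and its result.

Divide and conquer:
  Merge [23] + [30] -> [23, 30]
  Merge [-7] + [23, 30] -> [-7, 23, 30]
  Merge [16] + [22] -> [16, 22]
  Merge [14] + [16, 22] -> [14, 16, 22]
  Merge [-7, 23, 30] + [14, 16, 22] -> [-7, 14, 16, 22, 23, 30]


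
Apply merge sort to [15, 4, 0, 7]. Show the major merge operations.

Divide and conquer:
  Merge [15] + [4] -> [4, 15]
  Merge [0] + [7] -> [0, 7]
  Merge [4, 15] + [0, 7] -> [0, 4, 7, 15]


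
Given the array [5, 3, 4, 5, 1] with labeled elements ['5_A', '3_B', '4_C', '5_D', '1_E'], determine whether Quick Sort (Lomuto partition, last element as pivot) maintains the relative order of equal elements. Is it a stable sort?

Trace Quick Sort on the labeled array (the key is the number; the letter only tracks identity):
  Partition indices 0..4 around pivot 1_E -> [1_E, 3_B, 4_C, 5_D, 5_A]
  Partition indices 1..4 around pivot 5_A -> [1_E, 3_B, 4_C, 5_D, 5_A]
  Partition indices 1..3 around pivot 5_D -> [1_E, 3_B, 4_C, 5_D, 5_A]
  Partition indices 1..2 around pivot 4_C -> [1_E, 3_B, 4_C, 5_D, 5_A]
Final order: [1_E, 3_B, 4_C, 5_D, 5_A]
Equal keys:
  value 5: originally 5_A, 5_D; after sorting 5_D, 5_A -> order changed
Equal keys were reordered, so Quick Sort is not stable: partition swaps elements across long distances and can reorder equal keys. (One such input is enough; an unstable sort may happen to preserve order on other inputs, but it gives no guarantee.)
Answer: Not stable


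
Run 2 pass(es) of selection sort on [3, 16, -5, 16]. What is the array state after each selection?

Pass 1: Select minimum -5 at index 2, swap -> [-5, 16, 3, 16]
Pass 2: Select minimum 3 at index 2, swap -> [-5, 3, 16, 16]


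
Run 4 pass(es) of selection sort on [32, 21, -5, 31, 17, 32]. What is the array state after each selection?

Pass 1: Select minimum -5 at index 2, swap -> [-5, 21, 32, 31, 17, 32]
Pass 2: Select minimum 17 at index 4, swap -> [-5, 17, 32, 31, 21, 32]
Pass 3: Select minimum 21 at index 4, swap -> [-5, 17, 21, 31, 32, 32]
Pass 4: Select minimum 31 at index 3, swap -> [-5, 17, 21, 31, 32, 32]


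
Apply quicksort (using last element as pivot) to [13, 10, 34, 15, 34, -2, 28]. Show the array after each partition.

Partition 1: pivot=28 at index 4 -> [13, 10, 15, -2, 28, 34, 34]
Partition 2: pivot=-2 at index 0 -> [-2, 10, 15, 13, 28, 34, 34]
Partition 3: pivot=13 at index 2 -> [-2, 10, 13, 15, 28, 34, 34]
Partition 4: pivot=34 at index 6 -> [-2, 10, 13, 15, 28, 34, 34]


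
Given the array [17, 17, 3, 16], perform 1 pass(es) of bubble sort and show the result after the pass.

After pass 1: [17, 3, 16, 17] (2 swaps)
Total swaps: 2


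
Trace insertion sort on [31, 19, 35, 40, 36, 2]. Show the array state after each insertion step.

First element 31 is already 'sorted'
Insert 19: shifted 1 elements -> [19, 31, 35, 40, 36, 2]
Insert 35: shifted 0 elements -> [19, 31, 35, 40, 36, 2]
Insert 40: shifted 0 elements -> [19, 31, 35, 40, 36, 2]
Insert 36: shifted 1 elements -> [19, 31, 35, 36, 40, 2]
Insert 2: shifted 5 elements -> [2, 19, 31, 35, 36, 40]


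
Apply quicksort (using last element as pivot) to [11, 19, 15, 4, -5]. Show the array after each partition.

Partition 1: pivot=-5 at index 0 -> [-5, 19, 15, 4, 11]
Partition 2: pivot=11 at index 2 -> [-5, 4, 11, 19, 15]
Partition 3: pivot=15 at index 3 -> [-5, 4, 11, 15, 19]


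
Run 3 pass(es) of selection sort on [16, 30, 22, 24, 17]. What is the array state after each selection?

Pass 1: Select minimum 16 at index 0, swap -> [16, 30, 22, 24, 17]
Pass 2: Select minimum 17 at index 4, swap -> [16, 17, 22, 24, 30]
Pass 3: Select minimum 22 at index 2, swap -> [16, 17, 22, 24, 30]


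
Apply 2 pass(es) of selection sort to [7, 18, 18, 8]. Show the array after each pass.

Pass 1: Select minimum 7 at index 0, swap -> [7, 18, 18, 8]
Pass 2: Select minimum 8 at index 3, swap -> [7, 8, 18, 18]


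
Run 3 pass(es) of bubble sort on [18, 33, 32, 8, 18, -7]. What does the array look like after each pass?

After pass 1: [18, 32, 8, 18, -7, 33] (4 swaps)
After pass 2: [18, 8, 18, -7, 32, 33] (3 swaps)
After pass 3: [8, 18, -7, 18, 32, 33] (2 swaps)
Total swaps: 9


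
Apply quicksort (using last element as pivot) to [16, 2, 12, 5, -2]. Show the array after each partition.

Partition 1: pivot=-2 at index 0 -> [-2, 2, 12, 5, 16]
Partition 2: pivot=16 at index 4 -> [-2, 2, 12, 5, 16]
Partition 3: pivot=5 at index 2 -> [-2, 2, 5, 12, 16]


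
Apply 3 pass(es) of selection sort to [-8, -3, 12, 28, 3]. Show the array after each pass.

Pass 1: Select minimum -8 at index 0, swap -> [-8, -3, 12, 28, 3]
Pass 2: Select minimum -3 at index 1, swap -> [-8, -3, 12, 28, 3]
Pass 3: Select minimum 3 at index 4, swap -> [-8, -3, 3, 28, 12]


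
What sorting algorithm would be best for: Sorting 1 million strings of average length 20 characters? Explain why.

Best choice: MSD radix sort or Mergesort
Reason: MSD radix sort is a non-comparison sort that buckets the strings by successive character positions, running in time proportional to the total number of characters examined rather than O(n log n) string comparisons; mergesort is a stable O(n log n)-comparison alternative that works for arbitrary variable-length keys


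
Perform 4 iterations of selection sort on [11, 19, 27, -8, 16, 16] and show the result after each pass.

Pass 1: Select minimum -8 at index 3, swap -> [-8, 19, 27, 11, 16, 16]
Pass 2: Select minimum 11 at index 3, swap -> [-8, 11, 27, 19, 16, 16]
Pass 3: Select minimum 16 at index 4, swap -> [-8, 11, 16, 19, 27, 16]
Pass 4: Select minimum 16 at index 5, swap -> [-8, 11, 16, 16, 27, 19]


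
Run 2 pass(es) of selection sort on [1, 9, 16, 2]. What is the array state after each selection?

Pass 1: Select minimum 1 at index 0, swap -> [1, 9, 16, 2]
Pass 2: Select minimum 2 at index 3, swap -> [1, 2, 16, 9]


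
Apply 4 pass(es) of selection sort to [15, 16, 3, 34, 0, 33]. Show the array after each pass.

Pass 1: Select minimum 0 at index 4, swap -> [0, 16, 3, 34, 15, 33]
Pass 2: Select minimum 3 at index 2, swap -> [0, 3, 16, 34, 15, 33]
Pass 3: Select minimum 15 at index 4, swap -> [0, 3, 15, 34, 16, 33]
Pass 4: Select minimum 16 at index 4, swap -> [0, 3, 15, 16, 34, 33]


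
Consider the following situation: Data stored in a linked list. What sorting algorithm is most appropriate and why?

Best choice: Merge sort
Reason: Merge sort doesn't require random access; can be done in O(1) extra space for linked lists


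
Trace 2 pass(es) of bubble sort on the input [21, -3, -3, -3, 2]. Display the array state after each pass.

After pass 1: [-3, -3, -3, 2, 21] (4 swaps)
After pass 2: [-3, -3, -3, 2, 21] (0 swaps)
Total swaps: 4


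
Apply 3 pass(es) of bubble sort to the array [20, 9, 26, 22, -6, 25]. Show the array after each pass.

After pass 1: [9, 20, 22, -6, 25, 26] (4 swaps)
After pass 2: [9, 20, -6, 22, 25, 26] (1 swaps)
After pass 3: [9, -6, 20, 22, 25, 26] (1 swaps)
Total swaps: 6


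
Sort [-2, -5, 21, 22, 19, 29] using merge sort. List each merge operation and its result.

Divide and conquer:
  Merge [-5] + [21] -> [-5, 21]
  Merge [-2] + [-5, 21] -> [-5, -2, 21]
  Merge [19] + [29] -> [19, 29]
  Merge [22] + [19, 29] -> [19, 22, 29]
  Merge [-5, -2, 21] + [19, 22, 29] -> [-5, -2, 19, 21, 22, 29]


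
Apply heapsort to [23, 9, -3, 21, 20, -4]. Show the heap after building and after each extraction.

Build heap: [23, 21, -3, 9, 20, -4]
Extract 23: [21, 20, -3, 9, -4, 23]
Extract 21: [20, 9, -3, -4, 21, 23]
Extract 20: [9, -4, -3, 20, 21, 23]
Extract 9: [-3, -4, 9, 20, 21, 23]
Extract -3: [-4, -3, 9, 20, 21, 23]


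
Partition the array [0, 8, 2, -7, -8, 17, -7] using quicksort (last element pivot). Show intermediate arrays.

Partition 1: pivot=-7 at index 2 -> [-7, -8, -7, 0, 8, 17, 2]
Partition 2: pivot=-8 at index 0 -> [-8, -7, -7, 0, 8, 17, 2]
Partition 3: pivot=2 at index 4 -> [-8, -7, -7, 0, 2, 17, 8]
Partition 4: pivot=8 at index 5 -> [-8, -7, -7, 0, 2, 8, 17]
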